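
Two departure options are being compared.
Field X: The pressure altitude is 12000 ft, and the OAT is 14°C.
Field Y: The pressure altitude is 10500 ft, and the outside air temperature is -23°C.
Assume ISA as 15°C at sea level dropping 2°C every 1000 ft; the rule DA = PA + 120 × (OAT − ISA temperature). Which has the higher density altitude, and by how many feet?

Field X by 6300 ft

Field X: ISA temp = -9°C, deviation +23°C, DA = 12000 + 120 × 23 = 14760 ft.
Field Y: ISA temp = -6°C, deviation -17°C, DA = 10500 + 120 × (-17) = 8460 ft.
Field X is higher by 14760 − 8460 = 6300 ft.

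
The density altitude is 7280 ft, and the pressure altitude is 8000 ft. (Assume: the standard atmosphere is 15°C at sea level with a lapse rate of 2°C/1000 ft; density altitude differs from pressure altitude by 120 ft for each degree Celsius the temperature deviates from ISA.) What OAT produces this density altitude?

Density altitude − pressure altitude = 7280 − 8000 = -720 ft.
At 120 ft/°C that is an ISA deviation of -720/120 = -6°C.
ISA temperature at 8000 ft = 15 − 2 × (8000/1000) = -1°C.
OAT = ISA + deviation = -1 + (-6) = -7°C.

-7°C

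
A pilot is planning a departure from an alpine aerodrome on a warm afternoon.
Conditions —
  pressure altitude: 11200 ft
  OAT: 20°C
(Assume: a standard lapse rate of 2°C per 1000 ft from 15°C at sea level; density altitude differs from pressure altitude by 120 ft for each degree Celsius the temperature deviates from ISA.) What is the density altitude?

ISA temperature at 11200 ft = 15 − 2 × (11200/1000) = -7.4°C.
ISA deviation = 20 − (-7.4) = +27.4°C.
Density altitude = 11200 + 120 × (27.4) = 11200 + (+3288) = 14488 ft.

14488 ft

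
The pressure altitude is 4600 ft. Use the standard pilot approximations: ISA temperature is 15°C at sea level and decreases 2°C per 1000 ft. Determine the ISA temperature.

5.8°C

ISA temperature = 15 − 2 × (4600/1000) = 15 − 9.2 = 5.8°C.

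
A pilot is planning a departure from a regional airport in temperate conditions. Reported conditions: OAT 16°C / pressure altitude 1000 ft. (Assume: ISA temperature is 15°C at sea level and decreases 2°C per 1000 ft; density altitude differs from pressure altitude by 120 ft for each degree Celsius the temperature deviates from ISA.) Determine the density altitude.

1360 ft

ISA temperature at 1000 ft = 15 − 2 × (1000/1000) = 13°C.
ISA deviation = 16 − 13 = +3°C.
Density altitude = 1000 + 120 × (3) = 1000 + (+360) = 1360 ft.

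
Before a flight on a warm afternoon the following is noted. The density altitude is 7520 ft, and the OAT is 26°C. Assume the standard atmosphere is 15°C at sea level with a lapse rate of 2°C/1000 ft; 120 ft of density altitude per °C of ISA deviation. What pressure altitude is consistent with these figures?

DA = PA + 120 × (OAT − (15 − 2·PA/1000)) = PA + 120·OAT − 1800 + 0.24·PA = 1.24·PA + 120·OAT − 1800.
So 1.24·PA = 7520 − 120 × 26 + 1800 = 6200.
PA = 6200 / 1.24 = 5000 ft.

5000 ft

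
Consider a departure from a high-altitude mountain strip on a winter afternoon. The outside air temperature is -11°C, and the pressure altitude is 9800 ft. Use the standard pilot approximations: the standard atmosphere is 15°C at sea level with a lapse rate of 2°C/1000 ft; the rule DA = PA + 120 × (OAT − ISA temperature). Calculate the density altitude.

ISA temperature at 9800 ft = 15 − 2 × (9800/1000) = -4.6°C.
ISA deviation = -11 − (-4.6) = -6.4°C.
Density altitude = 9800 + 120 × (-6.4) = 9800 + (-768) = 9032 ft.

9032 ft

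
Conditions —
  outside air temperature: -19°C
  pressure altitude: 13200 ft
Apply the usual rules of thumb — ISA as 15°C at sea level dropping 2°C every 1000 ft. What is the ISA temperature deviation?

ISA-7.6°C

ISA temperature at 13200 ft = 15 − 2 × (13200/1000) = -11.4°C.
Deviation = OAT − ISA = -19 − (-11.4) = -7.6°C.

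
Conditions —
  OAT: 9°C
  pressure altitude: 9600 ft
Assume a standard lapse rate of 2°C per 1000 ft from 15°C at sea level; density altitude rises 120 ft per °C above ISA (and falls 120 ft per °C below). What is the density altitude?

ISA temperature at 9600 ft = 15 − 2 × (9600/1000) = -4.2°C.
ISA deviation = 9 − (-4.2) = +13.2°C.
Density altitude = 9600 + 120 × (13.2) = 9600 + (+1584) = 11184 ft.

11184 ft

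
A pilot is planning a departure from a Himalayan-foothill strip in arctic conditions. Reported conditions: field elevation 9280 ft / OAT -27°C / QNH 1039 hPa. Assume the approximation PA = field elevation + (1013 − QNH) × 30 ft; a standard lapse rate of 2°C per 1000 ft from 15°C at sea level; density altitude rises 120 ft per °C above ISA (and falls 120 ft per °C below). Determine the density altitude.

Pressure altitude = 9280 + (1013 − 1039) × 30 = 9280 + (-780) = 8500 ft.
ISA temperature at 8500 ft = 15 − 2 × (8500/1000) = -2°C.
ISA deviation = -27 − (-2) = -25°C.
Density altitude = 8500 + 120 × (-25) = 5500 ft.

5500 ft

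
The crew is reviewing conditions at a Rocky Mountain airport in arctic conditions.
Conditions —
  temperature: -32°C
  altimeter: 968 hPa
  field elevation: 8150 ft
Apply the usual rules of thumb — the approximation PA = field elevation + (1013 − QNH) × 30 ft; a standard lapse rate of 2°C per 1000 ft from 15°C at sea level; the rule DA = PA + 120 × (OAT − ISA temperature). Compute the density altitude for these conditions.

Pressure altitude = 8150 + (1013 − 968) × 30 = 8150 + (+1350) = 9500 ft.
ISA temperature at 9500 ft = 15 − 2 × (9500/1000) = -4°C.
ISA deviation = -32 − (-4) = -28°C.
Density altitude = 9500 + 120 × (-28) = 6140 ft.

6140 ft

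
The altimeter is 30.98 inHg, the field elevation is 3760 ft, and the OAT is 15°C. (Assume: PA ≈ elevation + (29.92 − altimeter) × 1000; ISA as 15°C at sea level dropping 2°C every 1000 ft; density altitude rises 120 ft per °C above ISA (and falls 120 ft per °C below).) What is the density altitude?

Pressure altitude = 3760 + (29.92 − 30.98) × 1000 = 3760 + (-1060) = 2700 ft.
ISA temperature at 2700 ft = 15 − 2 × (2700/1000) = 9.6°C.
ISA deviation = 15 − 9.6 = +5.4°C.
Density altitude = 2700 + 120 × (5.4) = 3348 ft.

3348 ft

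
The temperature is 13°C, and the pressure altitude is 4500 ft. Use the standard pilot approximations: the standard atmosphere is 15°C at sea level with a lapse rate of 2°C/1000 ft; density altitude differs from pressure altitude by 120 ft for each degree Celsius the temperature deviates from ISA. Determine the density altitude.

5340 ft

ISA temperature at 4500 ft = 15 − 2 × (4500/1000) = 6°C.
ISA deviation = 13 − 6 = +7°C.
Density altitude = 4500 + 120 × (7) = 4500 + (+840) = 5340 ft.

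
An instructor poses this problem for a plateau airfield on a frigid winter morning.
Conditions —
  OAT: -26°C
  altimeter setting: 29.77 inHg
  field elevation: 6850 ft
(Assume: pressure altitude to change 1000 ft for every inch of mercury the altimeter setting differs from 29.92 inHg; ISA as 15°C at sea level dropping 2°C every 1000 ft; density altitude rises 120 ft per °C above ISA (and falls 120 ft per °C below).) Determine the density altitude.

3760 ft

Pressure altitude = 6850 + (29.92 − 29.77) × 1000 = 6850 + (+150) = 7000 ft.
ISA temperature at 7000 ft = 15 − 2 × (7000/1000) = 1°C.
ISA deviation = -26 − 1 = -27°C.
Density altitude = 7000 + 120 × (-27) = 3760 ft.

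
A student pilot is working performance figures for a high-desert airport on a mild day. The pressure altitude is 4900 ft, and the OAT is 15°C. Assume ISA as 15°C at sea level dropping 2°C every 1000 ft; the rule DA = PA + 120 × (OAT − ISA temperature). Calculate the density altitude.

6076 ft

ISA temperature at 4900 ft = 15 − 2 × (4900/1000) = 5.2°C.
ISA deviation = 15 − 5.2 = +9.8°C.
Density altitude = 4900 + 120 × (9.8) = 4900 + (+1176) = 6076 ft.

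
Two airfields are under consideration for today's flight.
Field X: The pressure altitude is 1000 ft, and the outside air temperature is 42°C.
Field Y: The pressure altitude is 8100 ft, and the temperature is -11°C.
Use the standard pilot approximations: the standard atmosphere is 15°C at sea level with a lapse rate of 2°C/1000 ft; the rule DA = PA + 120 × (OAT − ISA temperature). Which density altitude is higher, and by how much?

Field X: ISA temp = 13°C, deviation +29°C, DA = 1000 + 120 × 29 = 4480 ft.
Field Y: ISA temp = -1.2°C, deviation -9.8°C, DA = 8100 + 120 × (-9.8) = 6924 ft.
Field Y is higher by 6924 − 4480 = 2444 ft.

Field Y by 2444 ft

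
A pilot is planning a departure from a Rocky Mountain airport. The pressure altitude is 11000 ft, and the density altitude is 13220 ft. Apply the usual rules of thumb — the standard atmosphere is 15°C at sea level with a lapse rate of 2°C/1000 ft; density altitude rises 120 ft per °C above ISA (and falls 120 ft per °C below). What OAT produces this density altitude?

11.5°C

Density altitude − pressure altitude = 13220 − 11000 = +2220 ft.
At 120 ft/°C that is an ISA deviation of 2220/120 = +18.5°C.
ISA temperature at 11000 ft = 15 − 2 × (11000/1000) = -7°C.
OAT = ISA + deviation = -7 + (+18.5) = 11.5°C.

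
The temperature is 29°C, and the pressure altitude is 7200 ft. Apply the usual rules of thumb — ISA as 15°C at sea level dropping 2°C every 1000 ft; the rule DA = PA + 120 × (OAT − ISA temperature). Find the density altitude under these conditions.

10608 ft

ISA temperature at 7200 ft = 15 − 2 × (7200/1000) = 0.6°C.
ISA deviation = 29 − 0.6 = +28.4°C.
Density altitude = 7200 + 120 × (28.4) = 7200 + (+3408) = 10608 ft.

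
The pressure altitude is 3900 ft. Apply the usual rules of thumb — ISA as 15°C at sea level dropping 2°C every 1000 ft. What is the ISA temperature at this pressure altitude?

ISA temperature = 15 − 2 × (3900/1000) = 15 − 7.8 = 7.2°C.

7.2°C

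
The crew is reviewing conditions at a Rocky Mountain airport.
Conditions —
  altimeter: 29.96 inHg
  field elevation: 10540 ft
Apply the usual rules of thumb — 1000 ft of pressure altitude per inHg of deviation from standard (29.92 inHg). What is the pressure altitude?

Pressure correction = (29.92 − 29.96) × 1000 = -40 ft.
Pressure altitude = 10540 + (-40) = 10500 ft.

10500 ft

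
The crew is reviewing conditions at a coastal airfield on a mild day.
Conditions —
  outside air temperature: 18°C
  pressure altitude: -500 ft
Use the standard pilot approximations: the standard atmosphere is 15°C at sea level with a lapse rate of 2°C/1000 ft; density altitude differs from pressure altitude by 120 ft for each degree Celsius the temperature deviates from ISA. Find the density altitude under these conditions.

-260 ft

ISA temperature at -500 ft = 15 − 2 × (-500/1000) = 16°C.
ISA deviation = 18 − 16 = +2°C.
Density altitude = -500 + 120 × (2) = -500 + (+240) = -260 ft.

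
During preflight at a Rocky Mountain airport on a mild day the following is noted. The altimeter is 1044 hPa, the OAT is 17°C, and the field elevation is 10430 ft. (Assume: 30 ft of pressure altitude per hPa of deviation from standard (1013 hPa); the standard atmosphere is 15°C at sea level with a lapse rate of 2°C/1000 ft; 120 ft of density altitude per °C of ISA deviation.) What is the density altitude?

Pressure altitude = 10430 + (1013 − 1044) × 30 = 10430 + (-930) = 9500 ft.
ISA temperature at 9500 ft = 15 − 2 × (9500/1000) = -4°C.
ISA deviation = 17 − (-4) = +21°C.
Density altitude = 9500 + 120 × (21) = 12020 ft.

12020 ft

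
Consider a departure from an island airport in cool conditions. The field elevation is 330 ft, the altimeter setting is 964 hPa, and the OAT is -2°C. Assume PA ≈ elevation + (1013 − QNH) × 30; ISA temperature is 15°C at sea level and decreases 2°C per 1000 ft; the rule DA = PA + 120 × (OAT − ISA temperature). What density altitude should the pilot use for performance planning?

192 ft

Pressure altitude = 330 + (1013 − 964) × 30 = 330 + (+1470) = 1800 ft.
ISA temperature at 1800 ft = 15 − 2 × (1800/1000) = 11.4°C.
ISA deviation = -2 − 11.4 = -13.4°C.
Density altitude = 1800 + 120 × (-13.4) = 192 ft.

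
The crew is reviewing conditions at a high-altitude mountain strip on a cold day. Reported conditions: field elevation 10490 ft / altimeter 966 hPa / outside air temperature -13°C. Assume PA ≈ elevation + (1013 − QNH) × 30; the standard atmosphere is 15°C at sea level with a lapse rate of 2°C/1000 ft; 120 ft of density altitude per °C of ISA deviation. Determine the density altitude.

11396 ft

Pressure altitude = 10490 + (1013 − 966) × 30 = 10490 + (+1410) = 11900 ft.
ISA temperature at 11900 ft = 15 − 2 × (11900/1000) = -8.8°C.
ISA deviation = -13 − (-8.8) = -4.2°C.
Density altitude = 11900 + 120 × (-4.2) = 11396 ft.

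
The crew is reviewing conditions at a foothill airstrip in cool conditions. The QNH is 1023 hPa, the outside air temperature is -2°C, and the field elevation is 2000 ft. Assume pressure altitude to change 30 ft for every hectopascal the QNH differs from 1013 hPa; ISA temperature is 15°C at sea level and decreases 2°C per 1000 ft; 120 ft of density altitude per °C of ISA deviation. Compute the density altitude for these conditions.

Pressure altitude = 2000 + (1013 − 1023) × 30 = 2000 + (-300) = 1700 ft.
ISA temperature at 1700 ft = 15 − 2 × (1700/1000) = 11.6°C.
ISA deviation = -2 − 11.6 = -13.6°C.
Density altitude = 1700 + 120 × (-13.6) = 68 ft.

68 ft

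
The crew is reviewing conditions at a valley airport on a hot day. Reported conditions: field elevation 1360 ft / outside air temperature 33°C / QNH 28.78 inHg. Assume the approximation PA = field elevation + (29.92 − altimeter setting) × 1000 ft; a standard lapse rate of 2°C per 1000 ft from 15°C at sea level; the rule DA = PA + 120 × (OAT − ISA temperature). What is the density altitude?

Pressure altitude = 1360 + (29.92 − 28.78) × 1000 = 1360 + (+1140) = 2500 ft.
ISA temperature at 2500 ft = 15 − 2 × (2500/1000) = 10°C.
ISA deviation = 33 − 10 = +23°C.
Density altitude = 2500 + 120 × (23) = 5260 ft.

5260 ft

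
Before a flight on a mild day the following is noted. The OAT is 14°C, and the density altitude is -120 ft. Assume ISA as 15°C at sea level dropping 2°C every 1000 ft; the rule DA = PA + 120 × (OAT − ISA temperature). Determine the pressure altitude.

DA = PA + 120 × (OAT − (15 − 2·PA/1000)) = PA + 120·OAT − 1800 + 0.24·PA = 1.24·PA + 120·OAT − 1800.
So 1.24·PA = -120 − 120 × 14 + 1800 = 0.
PA = 0 / 1.24 = 0 ft.

0 ft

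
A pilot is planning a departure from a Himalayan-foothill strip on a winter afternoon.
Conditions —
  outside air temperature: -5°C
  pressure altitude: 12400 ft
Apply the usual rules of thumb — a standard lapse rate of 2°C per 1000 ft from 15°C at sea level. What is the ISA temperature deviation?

ISA+4.8°C

ISA temperature at 12400 ft = 15 − 2 × (12400/1000) = -9.8°C.
Deviation = OAT − ISA = -5 − (-9.8) = +4.8°C.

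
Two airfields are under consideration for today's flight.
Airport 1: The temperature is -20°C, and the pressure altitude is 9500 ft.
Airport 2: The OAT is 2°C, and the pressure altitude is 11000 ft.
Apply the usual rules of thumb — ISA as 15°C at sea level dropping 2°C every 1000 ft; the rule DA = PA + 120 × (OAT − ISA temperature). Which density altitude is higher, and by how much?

Airport 1: ISA temp = -4°C, deviation -16°C, DA = 9500 + 120 × (-16) = 7580 ft.
Airport 2: ISA temp = -7°C, deviation +9°C, DA = 11000 + 120 × 9 = 12080 ft.
Airport 2 is higher by 12080 − 7580 = 4500 ft.

Airport 2 by 4500 ft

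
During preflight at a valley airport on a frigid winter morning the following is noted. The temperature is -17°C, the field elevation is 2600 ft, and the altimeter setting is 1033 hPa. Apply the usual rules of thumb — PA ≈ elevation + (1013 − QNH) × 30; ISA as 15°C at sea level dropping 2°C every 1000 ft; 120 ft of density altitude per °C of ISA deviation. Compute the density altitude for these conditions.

-1360 ft

Pressure altitude = 2600 + (1013 − 1033) × 30 = 2600 + (-600) = 2000 ft.
ISA temperature at 2000 ft = 15 − 2 × (2000/1000) = 11°C.
ISA deviation = -17 − 11 = -28°C.
Density altitude = 2000 + 120 × (-28) = -1360 ft.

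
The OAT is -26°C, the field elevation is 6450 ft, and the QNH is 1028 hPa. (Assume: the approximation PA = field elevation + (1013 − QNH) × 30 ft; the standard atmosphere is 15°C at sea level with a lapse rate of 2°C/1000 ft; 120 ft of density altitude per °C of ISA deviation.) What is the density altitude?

Pressure altitude = 6450 + (1013 − 1028) × 30 = 6450 + (-450) = 6000 ft.
ISA temperature at 6000 ft = 15 − 2 × (6000/1000) = 3°C.
ISA deviation = -26 − 3 = -29°C.
Density altitude = 6000 + 120 × (-29) = 2520 ft.

2520 ft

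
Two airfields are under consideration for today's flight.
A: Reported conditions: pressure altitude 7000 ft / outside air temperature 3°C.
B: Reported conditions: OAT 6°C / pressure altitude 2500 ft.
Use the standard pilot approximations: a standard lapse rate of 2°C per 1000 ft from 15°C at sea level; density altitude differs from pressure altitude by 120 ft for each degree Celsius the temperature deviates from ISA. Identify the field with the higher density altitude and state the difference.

A by 5220 ft

A: ISA temp = 1°C, deviation +2°C, DA = 7000 + 120 × 2 = 7240 ft.
B: ISA temp = 10°C, deviation -4°C, DA = 2500 + 120 × (-4) = 2020 ft.
A is higher by 7240 − 2020 = 5220 ft.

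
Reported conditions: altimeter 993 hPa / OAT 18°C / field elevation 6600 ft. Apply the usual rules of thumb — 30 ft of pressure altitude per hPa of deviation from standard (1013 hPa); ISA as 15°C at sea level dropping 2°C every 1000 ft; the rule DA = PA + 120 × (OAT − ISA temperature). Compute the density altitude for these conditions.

Pressure altitude = 6600 + (1013 − 993) × 30 = 6600 + (+600) = 7200 ft.
ISA temperature at 7200 ft = 15 − 2 × (7200/1000) = 0.6°C.
ISA deviation = 18 − 0.6 = +17.4°C.
Density altitude = 7200 + 120 × (17.4) = 9288 ft.

9288 ft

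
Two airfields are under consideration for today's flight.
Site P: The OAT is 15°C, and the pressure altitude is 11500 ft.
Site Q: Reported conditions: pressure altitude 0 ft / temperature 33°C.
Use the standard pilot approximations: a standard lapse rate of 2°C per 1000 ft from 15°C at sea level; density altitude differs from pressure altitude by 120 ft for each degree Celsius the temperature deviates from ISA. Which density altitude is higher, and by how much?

Site P: ISA temp = -8°C, deviation +23°C, DA = 11500 + 120 × 23 = 14260 ft.
Site Q: ISA temp = 15°C, deviation +18°C, DA = 0 + 120 × 18 = 2160 ft.
Site P is higher by 14260 − 2160 = 12100 ft.

Site P by 12100 ft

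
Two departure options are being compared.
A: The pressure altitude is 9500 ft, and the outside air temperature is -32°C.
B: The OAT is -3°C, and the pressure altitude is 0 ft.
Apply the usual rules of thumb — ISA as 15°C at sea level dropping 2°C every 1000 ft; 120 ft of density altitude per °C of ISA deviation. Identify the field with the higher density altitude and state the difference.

A by 8300 ft

A: ISA temp = -4°C, deviation -28°C, DA = 9500 + 120 × (-28) = 6140 ft.
B: ISA temp = 15°C, deviation -18°C, DA = 0 + 120 × (-18) = -2160 ft.
A is higher by 6140 − (-2160) = 8300 ft.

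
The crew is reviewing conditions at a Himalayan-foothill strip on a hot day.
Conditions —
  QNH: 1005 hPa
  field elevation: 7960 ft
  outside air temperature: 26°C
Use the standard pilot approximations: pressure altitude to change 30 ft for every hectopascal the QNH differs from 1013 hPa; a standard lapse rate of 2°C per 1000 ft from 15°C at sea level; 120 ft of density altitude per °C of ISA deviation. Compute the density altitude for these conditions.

Pressure altitude = 7960 + (1013 − 1005) × 30 = 7960 + (+240) = 8200 ft.
ISA temperature at 8200 ft = 15 − 2 × (8200/1000) = -1.4°C.
ISA deviation = 26 − (-1.4) = +27.4°C.
Density altitude = 8200 + 120 × (27.4) = 11488 ft.

11488 ft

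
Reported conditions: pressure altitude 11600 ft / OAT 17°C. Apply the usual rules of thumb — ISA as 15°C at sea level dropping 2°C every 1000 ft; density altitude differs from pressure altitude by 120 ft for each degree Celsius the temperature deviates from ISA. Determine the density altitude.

ISA temperature at 11600 ft = 15 − 2 × (11600/1000) = -8.2°C.
ISA deviation = 17 − (-8.2) = +25.2°C.
Density altitude = 11600 + 120 × (25.2) = 11600 + (+3024) = 14624 ft.

14624 ft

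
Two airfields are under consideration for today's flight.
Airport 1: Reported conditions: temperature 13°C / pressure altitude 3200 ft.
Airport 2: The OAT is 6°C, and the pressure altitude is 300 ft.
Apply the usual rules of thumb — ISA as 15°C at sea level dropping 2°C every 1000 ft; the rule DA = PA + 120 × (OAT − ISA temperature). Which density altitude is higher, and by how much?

Airport 1 by 4436 ft

Airport 1: ISA temp = 8.6°C, deviation +4.4°C, DA = 3200 + 120 × 4.4 = 3728 ft.
Airport 2: ISA temp = 14.4°C, deviation -8.4°C, DA = 300 + 120 × (-8.4) = -708 ft.
Airport 1 is higher by 3728 − (-708) = 4436 ft.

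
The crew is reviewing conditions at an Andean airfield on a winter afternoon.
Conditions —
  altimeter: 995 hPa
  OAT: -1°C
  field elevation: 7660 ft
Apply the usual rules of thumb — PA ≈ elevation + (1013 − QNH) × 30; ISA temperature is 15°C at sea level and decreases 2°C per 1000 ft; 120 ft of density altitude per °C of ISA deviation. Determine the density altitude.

8248 ft

Pressure altitude = 7660 + (1013 − 995) × 30 = 7660 + (+540) = 8200 ft.
ISA temperature at 8200 ft = 15 − 2 × (8200/1000) = -1.4°C.
ISA deviation = -1 − (-1.4) = +0.4°C.
Density altitude = 8200 + 120 × (0.4) = 8248 ft.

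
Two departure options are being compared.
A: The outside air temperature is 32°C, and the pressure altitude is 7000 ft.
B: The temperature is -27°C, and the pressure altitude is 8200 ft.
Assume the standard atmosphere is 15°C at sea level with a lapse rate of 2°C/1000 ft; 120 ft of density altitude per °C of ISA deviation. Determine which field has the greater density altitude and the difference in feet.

A by 5592 ft

A: ISA temp = 1°C, deviation +31°C, DA = 7000 + 120 × 31 = 10720 ft.
B: ISA temp = -1.4°C, deviation -25.6°C, DA = 8200 + 120 × (-25.6) = 5128 ft.
A is higher by 10720 − 5128 = 5592 ft.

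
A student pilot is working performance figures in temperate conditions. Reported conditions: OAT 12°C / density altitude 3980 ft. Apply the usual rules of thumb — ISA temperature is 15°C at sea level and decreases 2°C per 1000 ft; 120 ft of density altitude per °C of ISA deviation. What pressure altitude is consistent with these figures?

3500 ft

DA = PA + 120 × (OAT − (15 − 2·PA/1000)) = PA + 120·OAT − 1800 + 0.24·PA = 1.24·PA + 120·OAT − 1800.
So 1.24·PA = 3980 − 120 × 12 + 1800 = 4340.
PA = 4340 / 1.24 = 3500 ft.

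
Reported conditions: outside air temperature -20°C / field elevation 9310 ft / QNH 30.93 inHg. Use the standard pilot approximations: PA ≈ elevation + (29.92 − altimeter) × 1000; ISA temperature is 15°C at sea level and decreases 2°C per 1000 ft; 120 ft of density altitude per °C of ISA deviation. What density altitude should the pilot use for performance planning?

Pressure altitude = 9310 + (29.92 − 30.93) × 1000 = 9310 + (-1010) = 8300 ft.
ISA temperature at 8300 ft = 15 − 2 × (8300/1000) = -1.6°C.
ISA deviation = -20 − (-1.6) = -18.4°C.
Density altitude = 8300 + 120 × (-18.4) = 6092 ft.

6092 ft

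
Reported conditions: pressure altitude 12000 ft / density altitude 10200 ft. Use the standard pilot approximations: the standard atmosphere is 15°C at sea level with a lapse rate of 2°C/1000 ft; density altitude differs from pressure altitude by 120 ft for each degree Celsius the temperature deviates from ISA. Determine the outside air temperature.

-24°C

Density altitude − pressure altitude = 10200 − 12000 = -1800 ft.
At 120 ft/°C that is an ISA deviation of -1800/120 = -15°C.
ISA temperature at 12000 ft = 15 − 2 × (12000/1000) = -9°C.
OAT = ISA + deviation = -9 + (-15) = -24°C.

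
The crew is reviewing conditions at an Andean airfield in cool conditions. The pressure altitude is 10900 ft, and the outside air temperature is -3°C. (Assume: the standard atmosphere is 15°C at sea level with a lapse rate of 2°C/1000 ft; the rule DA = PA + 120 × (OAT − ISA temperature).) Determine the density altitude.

ISA temperature at 10900 ft = 15 − 2 × (10900/1000) = -6.8°C.
ISA deviation = -3 − (-6.8) = +3.8°C.
Density altitude = 10900 + 120 × (3.8) = 10900 + (+456) = 11356 ft.

11356 ft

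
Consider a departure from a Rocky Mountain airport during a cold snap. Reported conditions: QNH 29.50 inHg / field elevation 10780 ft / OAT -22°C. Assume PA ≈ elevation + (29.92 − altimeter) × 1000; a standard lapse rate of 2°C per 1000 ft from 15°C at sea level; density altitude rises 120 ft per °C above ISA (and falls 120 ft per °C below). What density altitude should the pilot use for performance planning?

Pressure altitude = 10780 + (29.92 − 29.50) × 1000 = 10780 + (+420) = 11200 ft.
ISA temperature at 11200 ft = 15 − 2 × (11200/1000) = -7.4°C.
ISA deviation = -22 − (-7.4) = -14.6°C.
Density altitude = 11200 + 120 × (-14.6) = 9448 ft.

9448 ft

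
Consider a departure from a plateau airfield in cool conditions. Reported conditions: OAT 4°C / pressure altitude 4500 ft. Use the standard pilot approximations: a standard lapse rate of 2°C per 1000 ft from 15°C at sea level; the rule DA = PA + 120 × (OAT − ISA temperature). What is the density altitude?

4260 ft

ISA temperature at 4500 ft = 15 − 2 × (4500/1000) = 6°C.
ISA deviation = 4 − 6 = -2°C.
Density altitude = 4500 + 120 × (-2) = 4500 + (-240) = 4260 ft.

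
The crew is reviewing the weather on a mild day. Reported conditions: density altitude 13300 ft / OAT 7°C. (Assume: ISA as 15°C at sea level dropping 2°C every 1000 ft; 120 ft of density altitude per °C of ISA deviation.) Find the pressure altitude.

DA = PA + 120 × (OAT − (15 − 2·PA/1000)) = PA + 120·OAT − 1800 + 0.24·PA = 1.24·PA + 120·OAT − 1800.
So 1.24·PA = 13300 − 120 × 7 + 1800 = 14260.
PA = 14260 / 1.24 = 11500 ft.

11500 ft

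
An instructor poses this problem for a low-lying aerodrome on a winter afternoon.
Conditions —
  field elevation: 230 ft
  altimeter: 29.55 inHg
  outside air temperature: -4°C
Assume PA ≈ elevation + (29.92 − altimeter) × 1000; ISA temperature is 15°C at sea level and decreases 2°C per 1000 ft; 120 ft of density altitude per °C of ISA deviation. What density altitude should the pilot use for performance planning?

Pressure altitude = 230 + (29.92 − 29.55) × 1000 = 230 + (+370) = 600 ft.
ISA temperature at 600 ft = 15 − 2 × (600/1000) = 13.8°C.
ISA deviation = -4 − 13.8 = -17.8°C.
Density altitude = 600 + 120 × (-17.8) = -1536 ft.

-1536 ft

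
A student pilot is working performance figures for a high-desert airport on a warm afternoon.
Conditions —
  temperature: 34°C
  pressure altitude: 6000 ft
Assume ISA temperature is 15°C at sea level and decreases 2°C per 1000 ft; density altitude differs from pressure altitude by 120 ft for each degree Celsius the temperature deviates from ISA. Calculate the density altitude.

9720 ft

ISA temperature at 6000 ft = 15 − 2 × (6000/1000) = 3°C.
ISA deviation = 34 − 3 = +31°C.
Density altitude = 6000 + 120 × (31) = 6000 + (+3720) = 9720 ft.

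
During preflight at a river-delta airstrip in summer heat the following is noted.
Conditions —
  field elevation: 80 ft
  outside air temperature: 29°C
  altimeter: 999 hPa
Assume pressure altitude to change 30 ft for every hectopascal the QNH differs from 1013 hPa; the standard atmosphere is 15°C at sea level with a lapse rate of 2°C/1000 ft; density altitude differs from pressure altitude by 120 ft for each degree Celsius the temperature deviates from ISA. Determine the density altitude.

Pressure altitude = 80 + (1013 − 999) × 30 = 80 + (+420) = 500 ft.
ISA temperature at 500 ft = 15 − 2 × (500/1000) = 14°C.
ISA deviation = 29 − 14 = +15°C.
Density altitude = 500 + 120 × (15) = 2300 ft.

2300 ft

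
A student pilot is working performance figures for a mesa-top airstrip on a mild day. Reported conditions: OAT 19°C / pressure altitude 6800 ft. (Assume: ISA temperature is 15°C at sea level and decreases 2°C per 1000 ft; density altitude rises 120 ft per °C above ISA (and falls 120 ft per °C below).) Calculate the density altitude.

8912 ft

ISA temperature at 6800 ft = 15 − 2 × (6800/1000) = 1.4°C.
ISA deviation = 19 − 1.4 = +17.6°C.
Density altitude = 6800 + 120 × (17.6) = 6800 + (+2112) = 8912 ft.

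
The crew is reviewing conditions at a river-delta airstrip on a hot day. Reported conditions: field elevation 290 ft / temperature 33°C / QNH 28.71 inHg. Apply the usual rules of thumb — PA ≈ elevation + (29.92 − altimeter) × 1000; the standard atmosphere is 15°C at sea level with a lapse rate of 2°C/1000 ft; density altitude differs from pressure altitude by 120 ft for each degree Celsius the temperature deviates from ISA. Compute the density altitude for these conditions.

Pressure altitude = 290 + (29.92 − 28.71) × 1000 = 290 + (+1210) = 1500 ft.
ISA temperature at 1500 ft = 15 − 2 × (1500/1000) = 12°C.
ISA deviation = 33 − 12 = +21°C.
Density altitude = 1500 + 120 × (21) = 4020 ft.

4020 ft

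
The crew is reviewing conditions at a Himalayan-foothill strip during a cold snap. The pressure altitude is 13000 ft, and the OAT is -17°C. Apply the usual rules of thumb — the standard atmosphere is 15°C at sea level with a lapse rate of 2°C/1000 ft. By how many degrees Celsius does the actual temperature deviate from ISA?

ISA temperature at 13000 ft = 15 − 2 × (13000/1000) = -11°C.
Deviation = OAT − ISA = -17 − (-11) = -6°C.

ISA-6°C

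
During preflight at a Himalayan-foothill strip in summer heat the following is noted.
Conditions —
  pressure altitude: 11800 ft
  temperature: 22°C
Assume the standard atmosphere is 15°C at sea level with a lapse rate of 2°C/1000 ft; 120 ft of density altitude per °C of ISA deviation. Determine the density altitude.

ISA temperature at 11800 ft = 15 − 2 × (11800/1000) = -8.6°C.
ISA deviation = 22 − (-8.6) = +30.6°C.
Density altitude = 11800 + 120 × (30.6) = 11800 + (+3672) = 15472 ft.

15472 ft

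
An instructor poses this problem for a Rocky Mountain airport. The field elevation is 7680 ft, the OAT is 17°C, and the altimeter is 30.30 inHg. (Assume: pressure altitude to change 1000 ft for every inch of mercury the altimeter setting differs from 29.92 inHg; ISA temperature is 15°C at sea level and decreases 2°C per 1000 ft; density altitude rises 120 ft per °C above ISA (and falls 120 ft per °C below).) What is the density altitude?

Pressure altitude = 7680 + (29.92 − 30.30) × 1000 = 7680 + (-380) = 7300 ft.
ISA temperature at 7300 ft = 15 − 2 × (7300/1000) = 0.4°C.
ISA deviation = 17 − 0.4 = +16.6°C.
Density altitude = 7300 + 120 × (16.6) = 9292 ft.

9292 ft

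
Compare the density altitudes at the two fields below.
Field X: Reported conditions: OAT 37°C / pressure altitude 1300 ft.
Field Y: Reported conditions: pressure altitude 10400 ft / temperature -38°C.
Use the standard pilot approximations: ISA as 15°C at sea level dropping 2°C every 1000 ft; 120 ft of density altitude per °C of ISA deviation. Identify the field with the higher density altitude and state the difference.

Field X: ISA temp = 12.4°C, deviation +24.6°C, DA = 1300 + 120 × 24.6 = 4252 ft.
Field Y: ISA temp = -5.8°C, deviation -32.2°C, DA = 10400 + 120 × (-32.2) = 6536 ft.
Field Y is higher by 6536 − 4252 = 2284 ft.

Field Y by 2284 ft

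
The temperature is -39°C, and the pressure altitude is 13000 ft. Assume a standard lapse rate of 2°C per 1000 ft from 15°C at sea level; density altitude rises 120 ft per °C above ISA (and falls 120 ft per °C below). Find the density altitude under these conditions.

ISA temperature at 13000 ft = 15 − 2 × (13000/1000) = -11°C.
ISA deviation = -39 − (-11) = -28°C.
Density altitude = 13000 + 120 × (-28) = 13000 + (-3360) = 9640 ft.

9640 ft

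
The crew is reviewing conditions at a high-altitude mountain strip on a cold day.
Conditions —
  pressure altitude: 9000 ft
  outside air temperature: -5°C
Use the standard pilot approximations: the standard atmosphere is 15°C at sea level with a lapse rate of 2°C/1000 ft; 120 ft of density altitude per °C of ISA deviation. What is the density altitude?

8760 ft

ISA temperature at 9000 ft = 15 − 2 × (9000/1000) = -3°C.
ISA deviation = -5 − (-3) = -2°C.
Density altitude = 9000 + 120 × (-2) = 9000 + (-240) = 8760 ft.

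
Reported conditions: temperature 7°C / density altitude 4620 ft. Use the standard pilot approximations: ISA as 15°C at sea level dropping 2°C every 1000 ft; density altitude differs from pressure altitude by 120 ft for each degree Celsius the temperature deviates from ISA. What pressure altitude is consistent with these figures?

DA = PA + 120 × (OAT − (15 − 2·PA/1000)) = PA + 120·OAT − 1800 + 0.24·PA = 1.24·PA + 120·OAT − 1800.
So 1.24·PA = 4620 − 120 × 7 + 1800 = 5580.
PA = 5580 / 1.24 = 4500 ft.

4500 ft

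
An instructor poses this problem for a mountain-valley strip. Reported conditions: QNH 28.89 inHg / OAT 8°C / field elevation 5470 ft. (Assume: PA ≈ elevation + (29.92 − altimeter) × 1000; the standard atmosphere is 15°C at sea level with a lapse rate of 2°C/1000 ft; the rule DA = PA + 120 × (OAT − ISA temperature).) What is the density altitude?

Pressure altitude = 5470 + (29.92 − 28.89) × 1000 = 5470 + (+1030) = 6500 ft.
ISA temperature at 6500 ft = 15 − 2 × (6500/1000) = 2°C.
ISA deviation = 8 − 2 = +6°C.
Density altitude = 6500 + 120 × (6) = 7220 ft.

7220 ft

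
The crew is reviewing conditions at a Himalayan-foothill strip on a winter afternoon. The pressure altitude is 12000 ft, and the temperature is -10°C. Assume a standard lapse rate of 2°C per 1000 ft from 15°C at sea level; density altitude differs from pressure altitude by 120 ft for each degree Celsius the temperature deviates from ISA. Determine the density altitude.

ISA temperature at 12000 ft = 15 − 2 × (12000/1000) = -9°C.
ISA deviation = -10 − (-9) = -1°C.
Density altitude = 12000 + 120 × (-1) = 12000 + (-120) = 11880 ft.

11880 ft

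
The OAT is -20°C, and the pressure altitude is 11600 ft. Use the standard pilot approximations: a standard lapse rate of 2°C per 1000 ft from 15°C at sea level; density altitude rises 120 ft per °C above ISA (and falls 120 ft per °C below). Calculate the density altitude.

ISA temperature at 11600 ft = 15 − 2 × (11600/1000) = -8.2°C.
ISA deviation = -20 − (-8.2) = -11.8°C.
Density altitude = 11600 + 120 × (-11.8) = 11600 + (-1416) = 10184 ft.

10184 ft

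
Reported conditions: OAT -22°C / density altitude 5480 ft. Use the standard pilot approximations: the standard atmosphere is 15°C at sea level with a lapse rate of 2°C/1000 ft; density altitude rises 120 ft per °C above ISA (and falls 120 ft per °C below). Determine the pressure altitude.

DA = PA + 120 × (OAT − (15 − 2·PA/1000)) = PA + 120·OAT − 1800 + 0.24·PA = 1.24·PA + 120·OAT − 1800.
So 1.24·PA = 5480 − 120 × (-22) + 1800 = 9920.
PA = 9920 / 1.24 = 8000 ft.

8000 ft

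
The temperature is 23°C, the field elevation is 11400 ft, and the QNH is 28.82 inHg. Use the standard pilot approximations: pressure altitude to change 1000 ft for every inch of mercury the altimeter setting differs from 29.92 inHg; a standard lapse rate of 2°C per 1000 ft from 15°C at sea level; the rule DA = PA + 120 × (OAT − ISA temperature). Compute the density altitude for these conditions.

16460 ft

Pressure altitude = 11400 + (29.92 − 28.82) × 1000 = 11400 + (+1100) = 12500 ft.
ISA temperature at 12500 ft = 15 − 2 × (12500/1000) = -10°C.
ISA deviation = 23 − (-10) = +33°C.
Density altitude = 12500 + 120 × (33) = 16460 ft.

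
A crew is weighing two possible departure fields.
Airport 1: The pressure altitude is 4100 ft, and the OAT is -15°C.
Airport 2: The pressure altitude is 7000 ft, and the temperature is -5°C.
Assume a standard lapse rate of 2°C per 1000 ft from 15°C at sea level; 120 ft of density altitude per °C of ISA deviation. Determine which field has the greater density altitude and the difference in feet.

Airport 2 by 4796 ft

Airport 1: ISA temp = 6.8°C, deviation -21.8°C, DA = 4100 + 120 × (-21.8) = 1484 ft.
Airport 2: ISA temp = 1°C, deviation -6°C, DA = 7000 + 120 × (-6) = 6280 ft.
Airport 2 is higher by 6280 − 1484 = 4796 ft.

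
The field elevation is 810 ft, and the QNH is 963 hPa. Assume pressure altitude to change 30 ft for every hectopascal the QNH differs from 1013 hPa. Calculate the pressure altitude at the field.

Pressure correction = (1013 − 963) × 30 = +1500 ft.
Pressure altitude = 810 + (+1500) = 2310 ft.

2310 ft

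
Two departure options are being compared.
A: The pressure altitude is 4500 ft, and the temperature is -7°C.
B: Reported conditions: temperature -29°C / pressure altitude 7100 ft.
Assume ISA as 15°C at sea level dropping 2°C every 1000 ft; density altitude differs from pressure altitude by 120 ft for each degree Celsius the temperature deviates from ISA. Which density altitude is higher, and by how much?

B by 584 ft

A: ISA temp = 6°C, deviation -13°C, DA = 4500 + 120 × (-13) = 2940 ft.
B: ISA temp = 0.8°C, deviation -29.8°C, DA = 7100 + 120 × (-29.8) = 3524 ft.
B is higher by 3524 − 2940 = 584 ft.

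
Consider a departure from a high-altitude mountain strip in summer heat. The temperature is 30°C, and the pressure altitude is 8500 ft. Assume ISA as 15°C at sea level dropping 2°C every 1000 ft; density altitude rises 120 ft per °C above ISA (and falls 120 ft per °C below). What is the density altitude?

12340 ft

ISA temperature at 8500 ft = 15 − 2 × (8500/1000) = -2°C.
ISA deviation = 30 − (-2) = +32°C.
Density altitude = 8500 + 120 × (32) = 8500 + (+3840) = 12340 ft.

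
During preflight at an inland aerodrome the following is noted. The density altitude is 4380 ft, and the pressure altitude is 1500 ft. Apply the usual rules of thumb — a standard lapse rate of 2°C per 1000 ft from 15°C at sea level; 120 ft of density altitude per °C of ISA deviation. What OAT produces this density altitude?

36°C

Density altitude − pressure altitude = 4380 − 1500 = +2880 ft.
At 120 ft/°C that is an ISA deviation of 2880/120 = +24°C.
ISA temperature at 1500 ft = 15 − 2 × (1500/1000) = 12°C.
OAT = ISA + deviation = 12 + (+24) = 36°C.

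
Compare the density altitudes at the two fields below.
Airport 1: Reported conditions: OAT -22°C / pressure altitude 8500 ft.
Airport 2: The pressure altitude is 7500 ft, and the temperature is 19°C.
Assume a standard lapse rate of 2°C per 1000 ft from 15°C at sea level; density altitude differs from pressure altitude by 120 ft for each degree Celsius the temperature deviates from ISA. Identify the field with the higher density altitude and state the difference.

Airport 2 by 3680 ft

Airport 1: ISA temp = -2°C, deviation -20°C, DA = 8500 + 120 × (-20) = 6100 ft.
Airport 2: ISA temp = 0°C, deviation +19°C, DA = 7500 + 120 × 19 = 9780 ft.
Airport 2 is higher by 9780 − 6100 = 3680 ft.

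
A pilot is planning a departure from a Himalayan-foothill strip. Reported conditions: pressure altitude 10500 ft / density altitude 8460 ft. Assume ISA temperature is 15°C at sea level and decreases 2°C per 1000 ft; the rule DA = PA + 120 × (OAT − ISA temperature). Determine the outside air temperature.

-23°C

Density altitude − pressure altitude = 8460 − 10500 = -2040 ft.
At 120 ft/°C that is an ISA deviation of -2040/120 = -17°C.
ISA temperature at 10500 ft = 15 − 2 × (10500/1000) = -6°C.
OAT = ISA + deviation = -6 + (-17) = -23°C.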